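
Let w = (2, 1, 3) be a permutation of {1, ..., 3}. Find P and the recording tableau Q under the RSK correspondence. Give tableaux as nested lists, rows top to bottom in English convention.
Insert each entry of the permutation into P by Schensted row insertion, recording in Q the position of each new cell.

Insert 2: appended to row 1. P = [[2]], Q = [[1]].
Insert 1: 1 bumps 2 from row 1; 2 starts row 2. P = [[1], [2]], Q = [[1], [2]].
Insert 3: appended to row 1. P = [[1, 3], [2]], Q = [[1, 3], [2]].

So P = [[1, 3], [2]], Q = [[1, 3], [2]].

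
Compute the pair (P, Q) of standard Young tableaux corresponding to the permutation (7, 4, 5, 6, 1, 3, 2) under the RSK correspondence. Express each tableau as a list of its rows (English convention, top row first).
Insert each entry of the permutation into P by Schensted row insertion, recording in Q the position of each new cell.

Insert 7: appended to row 1. P = [[7]].
Insert 4: 4 bumps 7 from row 1; 7 starts row 2. P = [[4], [7]].
Insert 5: appended to row 1. P = [[4, 5], [7]].
Insert 6: appended to row 1. P = [[4, 5, 6], [7]].
Insert 1: 1 bumps 4 from row 1; 4 bumps 7 from row 2; 7 starts row 3. P = [[1, 5, 6], [4], [7]].
Insert 3: 3 bumps 5 from row 1; 5 appends to row 2. P = [[1, 3, 6], [4, 5], [7]].
Insert 2: 2 bumps 3 from row 1; 3 bumps 4 from row 2; 4 bumps 7 from row 3; 7 starts row 4. P = [[1, 2, 6], [3, 5], [4], [7]].

So P = [[1, 2, 6], [3, 5], [4], [7]], Q = [[1, 3, 4], [2, 6], [5], [7]].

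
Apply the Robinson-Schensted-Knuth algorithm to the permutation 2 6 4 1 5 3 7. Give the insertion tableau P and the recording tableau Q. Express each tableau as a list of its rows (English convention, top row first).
P = [[1, 3, 5, 7], [2, 4], [6]], Q = [[1, 2, 5, 7], [3, 6], [4]]

Insert each entry of the permutation into P by Schensted row insertion, recording in Q the position of each new cell.

Insert 2: appended to row 1. P = [[2]].
Insert 6: appended to row 1. P = [[2, 6]].
Insert 4: 4 bumps 6 from row 1; 6 starts row 2. P = [[2, 4], [6]].
Insert 1: 1 bumps 2 from row 1; 2 bumps 6 from row 2; 6 starts row 3. P = [[1, 4], [2], [6]].
Insert 5: appended to row 1. P = [[1, 4, 5], [2], [6]].
Insert 3: 3 bumps 4 from row 1; 4 appends to row 2. P = [[1, 3, 5], [2, 4], [6]].
Insert 7: appended to row 1. P = [[1, 3, 5, 7], [2, 4], [6]].

So P = [[1, 3, 5, 7], [2, 4], [6]], Q = [[1, 2, 5, 7], [3, 6], [4]].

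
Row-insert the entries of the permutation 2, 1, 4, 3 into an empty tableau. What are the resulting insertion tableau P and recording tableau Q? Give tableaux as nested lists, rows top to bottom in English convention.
Insert each entry of the permutation into P by Schensted row insertion, recording in Q the position of each new cell.

Insert 2: appended to row 1. P = [[2]].
Insert 1: 1 bumps 2 from row 1; 2 starts row 2. P = [[1], [2]].
Insert 4: appended to row 1. P = [[1, 4], [2]].
Insert 3: 3 bumps 4 from row 1; 4 appends to row 2. P = [[1, 3], [2, 4]].

So P = [[1, 3], [2, 4]], Q = [[1, 3], [2, 4]].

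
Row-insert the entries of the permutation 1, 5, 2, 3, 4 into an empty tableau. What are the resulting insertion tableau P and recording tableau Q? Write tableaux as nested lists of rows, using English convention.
P = [[1, 2, 3, 4], [5]], Q = [[1, 2, 4, 5], [3]]

Insert each entry of the permutation into P by Schensted row insertion, recording in Q the position of each new cell.

Insert 1: appended to row 1. P = [[1]].
Insert 5: appended to row 1. P = [[1, 5]].
Insert 2: 2 bumps 5 from row 1; 5 starts row 2. P = [[1, 2], [5]].
Insert 3: appended to row 1. P = [[1, 2, 3], [5]].
Insert 4: appended to row 1. P = [[1, 2, 3, 4], [5]].

So P = [[1, 2, 3, 4], [5]], Q = [[1, 2, 4, 5], [3]].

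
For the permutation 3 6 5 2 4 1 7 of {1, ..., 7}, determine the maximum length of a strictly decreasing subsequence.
4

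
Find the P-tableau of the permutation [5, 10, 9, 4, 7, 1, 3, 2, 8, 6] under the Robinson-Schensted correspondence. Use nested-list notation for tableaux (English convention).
Insert 5: appended to row 1. P = [[5]].
Insert 10: appended to row 1. P = [[5, 10]].
Insert 9: 9 bumps 10 from row 1; 10 starts row 2. P = [[5, 9], [10]].
Insert 4: 4 bumps 5 from row 1; 5 bumps 10 from row 2; 10 starts row 3. P = [[4, 9], [5], [10]].
Insert 7: 7 bumps 9 from row 1; 9 appends to row 2. P = [[4, 7], [5, 9], [10]].
Insert 1: 1 bumps 4 from row 1; 4 bumps 5 from row 2; 5 bumps 10 from row 3; 10 starts row 4. P = [[1, 7], [4, 9], [5], [10]].
Insert 3: 3 bumps 7 from row 1; 7 bumps 9 from row 2; 9 appends to row 3. P = [[1, 3], [4, 7], [5, 9], [10]].
Insert 2: 2 bumps 3 from row 1; 3 bumps 4 from row 2; 4 bumps 5 from row 3; 5 bumps 10 from row 4; 10 starts row 5. P = [[1, 2], [3, 7], [4, 9], [5], [10]].
Insert 8: appended to row 1. P = [[1, 2, 8], [3, 7], [4, 9], [5], [10]].
Insert 6: 6 bumps 8 from row 1; 8 appends to row 2. P = [[1, 2, 6], [3, 7, 8], [4, 9], [5], [10]].

So P = [[1, 2, 6], [3, 7, 8], [4, 9], [5], [10]].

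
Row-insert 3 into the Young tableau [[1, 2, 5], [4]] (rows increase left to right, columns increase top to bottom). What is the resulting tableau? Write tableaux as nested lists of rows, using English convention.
In row 1, 3 replaces 5 (the leftmost entry greater than 3); 5 is bumped to row 2. 5 is appended to row 2. The new tableau is [[1, 2, 3], [4, 5]].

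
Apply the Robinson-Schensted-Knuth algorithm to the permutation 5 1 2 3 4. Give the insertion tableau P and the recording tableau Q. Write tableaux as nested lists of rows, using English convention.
P = [[1, 2, 3, 4], [5]], Q = [[1, 3, 4, 5], [2]]

Insert each entry of the permutation into P by Schensted row insertion, recording in Q the position of each new cell.

Insert 5: appended to row 1. P = [[5]].
Insert 1: 1 bumps 5 from row 1; 5 starts row 2. P = [[1], [5]].
Insert 2: appended to row 1. P = [[1, 2], [5]].
Insert 3: appended to row 1. P = [[1, 2, 3], [5]].
Insert 4: appended to row 1. P = [[1, 2, 3, 4], [5]].

So P = [[1, 2, 3, 4], [5]], Q = [[1, 3, 4, 5], [2]].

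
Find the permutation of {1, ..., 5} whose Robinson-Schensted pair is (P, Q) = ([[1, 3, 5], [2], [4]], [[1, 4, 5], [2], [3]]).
4 2 1 3 5

Reverse the RSK construction: for i from n down to 1, find the cell of Q containing i, remove the entry at that cell from P, and reverse-bump it up through P; the value ejected from row 1 is w(i).

Step i=5: Q has 5 at row 1, column 3; remove that cell from P, ejecting 5. So w(5) = 5. P is now [[1, 3], [2], [4]].
Step i=4: Q has 4 at row 1, column 2; remove that cell from P, ejecting 3. So w(4) = 3. P is now [[1], [2], [4]].
Step i=3: Q has 3 at row 3, column 1; remove 4 from row 3 of P and reverse-bump: 4 enters row 2 and ejects 2; 2 enters row 1 and ejects 1. So w(3) = 1. P is now [[2], [4]].
Step i=2: Q has 2 at row 2, column 1; remove 4 from row 2 of P and reverse-bump: 4 enters row 1 and ejects 2. So w(2) = 2. P is now [[4]].
Step i=1: Q has 1 at row 1, column 1; remove that cell from P, ejecting 4. So w(1) = 4. P is now [].

So w = 4 2 1 3 5.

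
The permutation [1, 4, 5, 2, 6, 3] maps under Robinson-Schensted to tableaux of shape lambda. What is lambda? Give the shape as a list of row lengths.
[4, 2]

Row-insert each entry into an empty tableau.

After inserting 1: P = [[1]].
After inserting 4: P = [[1, 4]].
After inserting 5: P = [[1, 4, 5]].
After inserting 2: P = [[1, 2, 5], [4]].
After inserting 6: P = [[1, 2, 5, 6], [4]].
After inserting 3: P = [[1, 2, 3, 6], [4, 5]].

The final insertion tableau P = [[1, 2, 3, 6], [4, 5]] has shape [4, 2].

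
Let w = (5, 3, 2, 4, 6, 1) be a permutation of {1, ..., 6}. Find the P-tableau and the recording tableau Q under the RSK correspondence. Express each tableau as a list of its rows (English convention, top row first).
Insert each entry of the permutation into P by Schensted row insertion, recording in Q the position of each new cell.

Insert 5: appended to row 1. P = [[5]].
Insert 3: 3 bumps 5 from row 1; 5 starts row 2. P = [[3], [5]].
Insert 2: 2 bumps 3 from row 1; 3 bumps 5 from row 2; 5 starts row 3. P = [[2], [3], [5]].
Insert 4: appended to row 1. P = [[2, 4], [3], [5]].
Insert 6: appended to row 1. P = [[2, 4, 6], [3], [5]].
Insert 1: 1 bumps 2 from row 1; 2 bumps 3 from row 2; 3 bumps 5 from row 3; 5 starts row 4. P = [[1, 4, 6], [2], [3], [5]].

So P = [[1, 4, 6], [2], [3], [5]], Q = [[1, 4, 5], [2], [3], [6]].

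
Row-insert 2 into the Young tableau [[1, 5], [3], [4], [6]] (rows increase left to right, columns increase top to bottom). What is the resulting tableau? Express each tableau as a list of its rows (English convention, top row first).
In row 1, 2 replaces 5 (the leftmost entry greater than 2); 5 is bumped to row 2. 5 is appended to row 2. The new tableau is [[1, 2], [3, 5], [4], [6]].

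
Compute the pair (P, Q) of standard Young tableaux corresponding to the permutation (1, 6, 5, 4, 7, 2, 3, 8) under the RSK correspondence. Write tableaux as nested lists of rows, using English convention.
P = [[1, 2, 3, 8], [4, 7], [5], [6]], Q = [[1, 2, 5, 8], [3, 7], [4], [6]]

Insert each entry of the permutation into P by Schensted row insertion, recording in Q the position of each new cell.

Insert 1: appended to row 1. P = [[1]], Q = [[1]].
Insert 6: appended to row 1. P = [[1, 6]], Q = [[1, 2]].
Insert 5: 5 bumps 6 from row 1; 6 starts row 2. P = [[1, 5], [6]], Q = [[1, 2], [3]].
Insert 4: 4 bumps 5 from row 1; 5 bumps 6 from row 2; 6 starts row 3. P = [[1, 4], [5], [6]], Q = [[1, 2], [3], [4]].
Insert 7: appended to row 1. P = [[1, 4, 7], [5], [6]], Q = [[1, 2, 5], [3], [4]].
Insert 2: 2 bumps 4 from row 1; 4 bumps 5 from row 2; 5 bumps 6 from row 3; 6 starts row 4. P = [[1, 2, 7], [4], [5], [6]], Q = [[1, 2, 5], [3], [4], [6]].
Insert 3: 3 bumps 7 from row 1; 7 appends to row 2. P = [[1, 2, 3], [4, 7], [5], [6]], Q = [[1, 2, 5], [3, 7], [4], [6]].
Insert 8: appended to row 1. P = [[1, 2, 3, 8], [4, 7], [5], [6]], Q = [[1, 2, 5, 8], [3, 7], [4], [6]].

So P = [[1, 2, 3, 8], [4, 7], [5], [6]], Q = [[1, 2, 5, 8], [3, 7], [4], [6]].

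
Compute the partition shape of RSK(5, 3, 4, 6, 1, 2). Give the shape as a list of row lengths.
[3, 2, 1]

RSK row insertion gives P = [[1, 2, 6], [3, 4], [5]], which has shape [3, 2, 1].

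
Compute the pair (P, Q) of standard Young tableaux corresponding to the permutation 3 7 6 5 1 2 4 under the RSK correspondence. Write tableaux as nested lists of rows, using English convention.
Insert each entry of the permutation into P by Schensted row insertion, recording in Q the position of each new cell.

Insert 3: appended to row 1. P = [[3]].
Insert 7: appended to row 1. P = [[3, 7]].
Insert 6: 6 bumps 7 from row 1; 7 starts row 2. P = [[3, 6], [7]].
Insert 5: 5 bumps 6 from row 1; 6 bumps 7 from row 2; 7 starts row 3. P = [[3, 5], [6], [7]].
Insert 1: 1 bumps 3 from row 1; 3 bumps 6 from row 2; 6 bumps 7 from row 3; 7 starts row 4. P = [[1, 5], [3], [6], [7]].
Insert 2: 2 bumps 5 from row 1; 5 appends to row 2. P = [[1, 2], [3, 5], [6], [7]].
Insert 4: appended to row 1. P = [[1, 2, 4], [3, 5], [6], [7]].

So P = [[1, 2, 4], [3, 5], [6], [7]], Q = [[1, 2, 7], [3, 6], [4], [5]].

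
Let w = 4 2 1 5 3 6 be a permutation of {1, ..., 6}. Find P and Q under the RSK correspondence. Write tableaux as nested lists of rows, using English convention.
P = [[1, 3, 6], [2, 5], [4]], Q = [[1, 4, 6], [2, 5], [3]]

Insert each entry of the permutation into P by Schensted row insertion, recording in Q the position of each new cell.

Insert 4: appended to row 1. P = [[4]], Q = [[1]].
Insert 2: 2 bumps 4 from row 1; 4 starts row 2. P = [[2], [4]], Q = [[1], [2]].
Insert 1: 1 bumps 2 from row 1; 2 bumps 4 from row 2; 4 starts row 3. P = [[1], [2], [4]], Q = [[1], [2], [3]].
Insert 5: appended to row 1. P = [[1, 5], [2], [4]], Q = [[1, 4], [2], [3]].
Insert 3: 3 bumps 5 from row 1; 5 appends to row 2. P = [[1, 3], [2, 5], [4]], Q = [[1, 4], [2, 5], [3]].
Insert 6: appended to row 1. P = [[1, 3, 6], [2, 5], [4]], Q = [[1, 4, 6], [2, 5], [3]].

So P = [[1, 3, 6], [2, 5], [4]], Q = [[1, 4, 6], [2, 5], [3]].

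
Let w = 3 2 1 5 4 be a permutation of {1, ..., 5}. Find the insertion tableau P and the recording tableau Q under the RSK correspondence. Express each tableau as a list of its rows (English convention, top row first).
Insert each entry of the permutation into P by Schensted row insertion, recording in Q the position of each new cell.

Insert 3: appended to row 1. P = [[3]], Q = [[1]].
Insert 2: 2 bumps 3 from row 1; 3 starts row 2. P = [[2], [3]], Q = [[1], [2]].
Insert 1: 1 bumps 2 from row 1; 2 bumps 3 from row 2; 3 starts row 3. P = [[1], [2], [3]], Q = [[1], [2], [3]].
Insert 5: appended to row 1. P = [[1, 5], [2], [3]], Q = [[1, 4], [2], [3]].
Insert 4: 4 bumps 5 from row 1; 5 appends to row 2. P = [[1, 4], [2, 5], [3]], Q = [[1, 4], [2, 5], [3]].

So P = [[1, 4], [2, 5], [3]], Q = [[1, 4], [2, 5], [3]].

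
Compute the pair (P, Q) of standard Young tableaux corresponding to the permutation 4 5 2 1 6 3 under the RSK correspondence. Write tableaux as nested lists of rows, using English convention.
P = [[1, 3, 6], [2, 5], [4]], Q = [[1, 2, 5], [3, 6], [4]]

Insert each entry of the permutation into P by Schensted row insertion, recording in Q the position of each new cell.

Insert 4: appended to row 1. P = [[4]].
Insert 5: appended to row 1. P = [[4, 5]].
Insert 2: 2 bumps 4 from row 1; 4 starts row 2. P = [[2, 5], [4]].
Insert 1: 1 bumps 2 from row 1; 2 bumps 4 from row 2; 4 starts row 3. P = [[1, 5], [2], [4]].
Insert 6: appended to row 1. P = [[1, 5, 6], [2], [4]].
Insert 3: 3 bumps 5 from row 1; 5 appends to row 2. P = [[1, 3, 6], [2, 5], [4]].

So P = [[1, 3, 6], [2, 5], [4]], Q = [[1, 2, 5], [3, 6], [4]].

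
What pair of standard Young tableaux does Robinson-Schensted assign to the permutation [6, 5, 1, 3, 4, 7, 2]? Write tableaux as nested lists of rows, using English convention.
Insert each entry of the permutation into P by Schensted row insertion, recording in Q the position of each new cell.

Insert 6: appended to row 1. P = [[6]].
Insert 5: 5 bumps 6 from row 1; 6 starts row 2. P = [[5], [6]].
Insert 1: 1 bumps 5 from row 1; 5 bumps 6 from row 2; 6 starts row 3. P = [[1], [5], [6]].
Insert 3: appended to row 1. P = [[1, 3], [5], [6]].
Insert 4: appended to row 1. P = [[1, 3, 4], [5], [6]].
Insert 7: appended to row 1. P = [[1, 3, 4, 7], [5], [6]].
Insert 2: 2 bumps 3 from row 1; 3 bumps 5 from row 2; 5 bumps 6 from row 3; 6 starts row 4. P = [[1, 2, 4, 7], [3], [5], [6]].

So P = [[1, 2, 4, 7], [3], [5], [6]], Q = [[1, 4, 5, 6], [2], [3], [7]].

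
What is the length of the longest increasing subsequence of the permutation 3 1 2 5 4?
3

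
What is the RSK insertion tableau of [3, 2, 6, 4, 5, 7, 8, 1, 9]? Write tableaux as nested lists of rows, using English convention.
P = [[1, 4, 5, 7, 8, 9], [2, 6], [3]]

After inserting 3: P = [[3]].
After inserting 2: P = [[2], [3]].
After inserting 6: P = [[2, 6], [3]].
After inserting 4: P = [[2, 4], [3, 6]].
After inserting 5: P = [[2, 4, 5], [3, 6]].
After inserting 7: P = [[2, 4, 5, 7], [3, 6]].
After inserting 8: P = [[2, 4, 5, 7, 8], [3, 6]].
After inserting 1: P = [[1, 4, 5, 7, 8], [2, 6], [3]].
After inserting 9: P = [[1, 4, 5, 7, 8, 9], [2, 6], [3]].

So P = [[1, 4, 5, 7, 8, 9], [2, 6], [3]].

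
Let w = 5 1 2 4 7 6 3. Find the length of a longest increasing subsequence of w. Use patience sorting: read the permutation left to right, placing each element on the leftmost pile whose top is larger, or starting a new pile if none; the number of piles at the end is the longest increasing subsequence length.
4

5: new pile. tops = [5]
1: onto pile 1 (replacing 5). tops = [1]
2: new pile. tops = [1, 2]
4: new pile. tops = [1, 2, 4]
7: new pile. tops = [1, 2, 4, 7]
6: onto pile 4 (replacing 7). tops = [1, 2, 4, 6]
3: onto pile 3 (replacing 4). tops = [1, 2, 3, 6]

4 piles, so the longest increasing subsequence has length 4.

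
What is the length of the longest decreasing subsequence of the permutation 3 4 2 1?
3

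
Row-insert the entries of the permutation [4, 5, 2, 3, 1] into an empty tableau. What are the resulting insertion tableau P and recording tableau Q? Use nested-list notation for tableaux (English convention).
P = [[1, 3], [2, 5], [4]], Q = [[1, 2], [3, 4], [5]]

Insert each entry of the permutation into P by Schensted row insertion, recording in Q the position of each new cell.

Insert 4: appended to row 1. P = [[4]], Q = [[1]].
Insert 5: appended to row 1. P = [[4, 5]], Q = [[1, 2]].
Insert 2: 2 bumps 4 from row 1; 4 starts row 2. P = [[2, 5], [4]], Q = [[1, 2], [3]].
Insert 3: 3 bumps 5 from row 1; 5 appends to row 2. P = [[2, 3], [4, 5]], Q = [[1, 2], [3, 4]].
Insert 1: 1 bumps 2 from row 1; 2 bumps 4 from row 2; 4 starts row 3. P = [[1, 3], [2, 5], [4]], Q = [[1, 2], [3, 4], [5]].

So P = [[1, 3], [2, 5], [4]], Q = [[1, 2], [3, 4], [5]].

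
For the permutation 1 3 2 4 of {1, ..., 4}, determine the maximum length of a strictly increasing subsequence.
3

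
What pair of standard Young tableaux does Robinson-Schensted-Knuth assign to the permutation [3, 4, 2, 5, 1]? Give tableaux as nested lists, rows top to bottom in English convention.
Insert each entry of the permutation into P by Schensted row insertion, recording in Q the position of each new cell.

Insert 3: appended to row 1. P = [[3]].
Insert 4: appended to row 1. P = [[3, 4]].
Insert 2: 2 bumps 3 from row 1; 3 starts row 2. P = [[2, 4], [3]].
Insert 5: appended to row 1. P = [[2, 4, 5], [3]].
Insert 1: 1 bumps 2 from row 1; 2 bumps 3 from row 2; 3 starts row 3. P = [[1, 4, 5], [2], [3]].

So P = [[1, 4, 5], [2], [3]], Q = [[1, 2, 4], [3], [5]].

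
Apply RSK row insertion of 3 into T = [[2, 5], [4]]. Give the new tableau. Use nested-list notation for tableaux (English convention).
[[2, 3], [4, 5]]

In row 1, 3 replaces 5 (the leftmost entry greater than 3); 5 is bumped to row 2. 5 is appended to row 2. The new tableau is [[2, 3], [4, 5]].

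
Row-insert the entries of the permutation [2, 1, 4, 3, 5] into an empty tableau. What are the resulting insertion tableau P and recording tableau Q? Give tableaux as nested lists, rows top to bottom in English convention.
P = [[1, 3, 5], [2, 4]], Q = [[1, 3, 5], [2, 4]]

Insert each entry of the permutation into P by Schensted row insertion, recording in Q the position of each new cell.

Insert 2: appended to row 1. P = [[2]], Q = [[1]].
Insert 1: 1 bumps 2 from row 1; 2 starts row 2. P = [[1], [2]], Q = [[1], [2]].
Insert 4: appended to row 1. P = [[1, 4], [2]], Q = [[1, 3], [2]].
Insert 3: 3 bumps 4 from row 1; 4 appends to row 2. P = [[1, 3], [2, 4]], Q = [[1, 3], [2, 4]].
Insert 5: appended to row 1. P = [[1, 3, 5], [2, 4]], Q = [[1, 3, 5], [2, 4]].

So P = [[1, 3, 5], [2, 4]], Q = [[1, 3, 5], [2, 4]].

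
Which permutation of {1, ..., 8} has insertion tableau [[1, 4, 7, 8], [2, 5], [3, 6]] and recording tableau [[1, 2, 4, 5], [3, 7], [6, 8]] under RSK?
Reverse the RSK construction: for i from n down to 1, find the cell of Q containing i, remove the entry at that cell from P, and reverse-bump it up through P; the value ejected from row 1 is w(i).

Step i=8: Q has 8 at row 3, column 2; remove 6 from row 3 of P and reverse-bump: 6 enters row 2 and ejects 5; 5 enters row 1 and ejects 4. So w(8) = 4. P is now [[1, 5, 7, 8], [2, 6], [3]].
Step i=7: Q has 7 at row 2, column 2; remove 6 from row 2 of P and reverse-bump: 6 enters row 1 and ejects 5. So w(7) = 5. P is now [[1, 6, 7, 8], [2], [3]].
Step i=6: Q has 6 at row 3, column 1; remove 3 from row 3 of P and reverse-bump: 3 enters row 2 and ejects 2; 2 enters row 1 and ejects 1. So w(6) = 1. P is now [[2, 6, 7, 8], [3]].
Step i=5: Q has 5 at row 1, column 4; remove that cell from P, ejecting 8. So w(5) = 8. P is now [[2, 6, 7], [3]].
Step i=4: Q has 4 at row 1, column 3; remove that cell from P, ejecting 7. So w(4) = 7. P is now [[2, 6], [3]].
Step i=3: Q has 3 at row 2, column 1; remove 3 from row 2 of P and reverse-bump: 3 enters row 1 and ejects 2. So w(3) = 2. P is now [[3, 6]].
Step i=2: Q has 2 at row 1, column 2; remove that cell from P, ejecting 6. So w(2) = 6. P is now [[3]].
Step i=1: Q has 1 at row 1, column 1; remove that cell from P, ejecting 3. So w(1) = 3. P is now [].

So w = 3 6 2 7 8 1 5 4.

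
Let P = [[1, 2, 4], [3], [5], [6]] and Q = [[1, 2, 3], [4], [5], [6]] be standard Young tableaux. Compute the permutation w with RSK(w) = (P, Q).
Reverse the RSK construction: for i from n down to 1, find the cell of Q containing i, remove the entry at that cell from P, and reverse-bump it up through P; the value ejected from row 1 is w(i).

Step i=6: Q has 6 at row 4, column 1; remove 6 from row 4 of P and reverse-bump: 6 enters row 3 and ejects 5; 5 enters row 2 and ejects 3; 3 enters row 1 and ejects 2. So w(6) = 2. P is now [[1, 3, 4], [5], [6]].
Step i=5: Q has 5 at row 3, column 1; remove 6 from row 3 of P and reverse-bump: 6 enters row 2 and ejects 5; 5 enters row 1 and ejects 4. So w(5) = 4. P is now [[1, 3, 5], [6]].
Step i=4: Q has 4 at row 2, column 1; remove 6 from row 2 of P and reverse-bump: 6 enters row 1 and ejects 5. So w(4) = 5. P is now [[1, 3, 6]].
Step i=3: Q has 3 at row 1, column 3; remove that cell from P, ejecting 6. So w(3) = 6. P is now [[1, 3]].
Step i=2: Q has 2 at row 1, column 2; remove that cell from P, ejecting 3. So w(2) = 3. P is now [[1]].
Step i=1: Q has 1 at row 1, column 1; remove that cell from P, ejecting 1. So w(1) = 1. P is now [].

So w = 1 3 6 5 4 2.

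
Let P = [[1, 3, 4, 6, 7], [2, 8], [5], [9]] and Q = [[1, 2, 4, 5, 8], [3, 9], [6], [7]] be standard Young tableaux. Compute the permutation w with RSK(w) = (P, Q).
Reverse the RSK construction: for i from n down to 1, find the cell of Q containing i, remove the entry at that cell from P, and reverse-bump it up through P; the value ejected from row 1 is w(i).

Step i=9: Q has 9 at row 2, column 2; remove 8 from row 2 of P and reverse-bump: 8 enters row 1 and ejects 7. So w(9) = 7. P is now [[1, 3, 4, 6, 8], [2], [5], [9]].
Step i=8: Q has 8 at row 1, column 5; remove that cell from P, ejecting 8. So w(8) = 8. P is now [[1, 3, 4, 6], [2], [5], [9]].
Step i=7: Q has 7 at row 4, column 1; remove 9 from row 4 of P and reverse-bump: 9 enters row 3 and ejects 5; 5 enters row 2 and ejects 2; 2 enters row 1 and ejects 1. So w(7) = 1. P is now [[2, 3, 4, 6], [5], [9]].
Step i=6: Q has 6 at row 3, column 1; remove 9 from row 3 of P and reverse-bump: 9 enters row 2 and ejects 5; 5 enters row 1 and ejects 4. So w(6) = 4. P is now [[2, 3, 5, 6], [9]].
Step i=5: Q has 5 at row 1, column 4; remove that cell from P, ejecting 6. So w(5) = 6. P is now [[2, 3, 5], [9]].
Step i=4: Q has 4 at row 1, column 3; remove that cell from P, ejecting 5. So w(4) = 5. P is now [[2, 3], [9]].
Step i=3: Q has 3 at row 2, column 1; remove 9 from row 2 of P and reverse-bump: 9 enters row 1 and ejects 3. So w(3) = 3. P is now [[2, 9]].
Step i=2: Q has 2 at row 1, column 2; remove that cell from P, ejecting 9. So w(2) = 9. P is now [[2]].
Step i=1: Q has 1 at row 1, column 1; remove that cell from P, ejecting 2. So w(1) = 2. P is now [].

So w = 2 9 3 5 6 4 1 8 7.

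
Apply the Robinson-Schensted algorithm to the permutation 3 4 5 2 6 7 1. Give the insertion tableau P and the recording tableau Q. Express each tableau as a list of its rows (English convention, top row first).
P = [[1, 4, 5, 6, 7], [2], [3]], Q = [[1, 2, 3, 5, 6], [4], [7]]

Insert each entry of the permutation into P by Schensted row insertion, recording in Q the position of each new cell.

After inserting 3: P = [[3]].
After inserting 4: P = [[3, 4]].
After inserting 5: P = [[3, 4, 5]].
After inserting 2: P = [[2, 4, 5], [3]].
After inserting 6: P = [[2, 4, 5, 6], [3]].
After inserting 7: P = [[2, 4, 5, 6, 7], [3]].
After inserting 1: P = [[1, 4, 5, 6, 7], [2], [3]].

So P = [[1, 4, 5, 6, 7], [2], [3]], Q = [[1, 2, 3, 5, 6], [4], [7]].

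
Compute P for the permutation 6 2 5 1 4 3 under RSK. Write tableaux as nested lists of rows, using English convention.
Insert 6: appended to row 1. P = [[6]].
Insert 2: 2 bumps 6 from row 1; 6 starts row 2. P = [[2], [6]].
Insert 5: appended to row 1. P = [[2, 5], [6]].
Insert 1: 1 bumps 2 from row 1; 2 bumps 6 from row 2; 6 starts row 3. P = [[1, 5], [2], [6]].
Insert 4: 4 bumps 5 from row 1; 5 appends to row 2. P = [[1, 4], [2, 5], [6]].
Insert 3: 3 bumps 4 from row 1; 4 bumps 5 from row 2; 5 bumps 6 from row 3; 6 starts row 4. P = [[1, 3], [2, 4], [5], [6]].

So P = [[1, 3], [2, 4], [5], [6]].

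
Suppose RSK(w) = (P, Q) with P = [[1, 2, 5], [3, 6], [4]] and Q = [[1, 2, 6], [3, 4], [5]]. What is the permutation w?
Reverse RSK: for i = n, n-1, ..., 1, locate i in Q, remove the corresponding corner cell from P, and reverse-bump its entry up through P; the value ejected from row 1 is w(i).

So w = 4 6 1 3 2 5.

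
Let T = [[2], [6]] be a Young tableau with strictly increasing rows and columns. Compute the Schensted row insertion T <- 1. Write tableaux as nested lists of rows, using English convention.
In row 1, 1 replaces 2 (the leftmost entry greater than 1); 2 is bumped to row 2. In row 2, 2 replaces 6 (the leftmost entry greater than 2); 6 is bumped to row 3. 6 starts a new row 3. The new tableau is [[1], [2], [6]].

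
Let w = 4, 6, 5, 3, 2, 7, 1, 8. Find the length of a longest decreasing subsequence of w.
5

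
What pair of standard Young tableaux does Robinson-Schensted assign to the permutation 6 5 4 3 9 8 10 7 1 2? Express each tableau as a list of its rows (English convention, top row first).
Insert each entry of the permutation into P by Schensted row insertion, recording in Q the position of each new cell.

Insert 6: appended to row 1. P = [[6]].
Insert 5: 5 bumps 6 from row 1; 6 starts row 2. P = [[5], [6]].
Insert 4: 4 bumps 5 from row 1; 5 bumps 6 from row 2; 6 starts row 3. P = [[4], [5], [6]].
Insert 3: 3 bumps 4 from row 1; 4 bumps 5 from row 2; 5 bumps 6 from row 3; 6 starts row 4. P = [[3], [4], [5], [6]].
Insert 9: appended to row 1. P = [[3, 9], [4], [5], [6]].
Insert 8: 8 bumps 9 from row 1; 9 appends to row 2. P = [[3, 8], [4, 9], [5], [6]].
Insert 10: appended to row 1. P = [[3, 8, 10], [4, 9], [5], [6]].
Insert 7: 7 bumps 8 from row 1; 8 bumps 9 from row 2; 9 appends to row 3. P = [[3, 7, 10], [4, 8], [5, 9], [6]].
Insert 1: 1 bumps 3 from row 1; 3 bumps 4 from row 2; 4 bumps 5 from row 3; 5 bumps 6 from row 4; 6 starts row 5. P = [[1, 7, 10], [3, 8], [4, 9], [5], [6]].
Insert 2: 2 bumps 7 from row 1; 7 bumps 8 from row 2; 8 bumps 9 from row 3; 9 appends to row 4. P = [[1, 2, 10], [3, 7], [4, 8], [5, 9], [6]].

So P = [[1, 2, 10], [3, 7], [4, 8], [5, 9], [6]], Q = [[1, 5, 7], [2, 6], [3, 8], [4, 10], [9]].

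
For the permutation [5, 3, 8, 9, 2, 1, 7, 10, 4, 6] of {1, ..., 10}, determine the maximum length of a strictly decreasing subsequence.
4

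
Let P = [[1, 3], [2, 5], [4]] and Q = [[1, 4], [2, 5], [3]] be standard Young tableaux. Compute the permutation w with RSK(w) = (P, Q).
4 2 1 5 3

Reverse RSK: for i = n, n-1, ..., 1, locate i in Q, remove the corresponding corner cell from P, and reverse-bump its entry up through P; the value ejected from row 1 is w(i).

So w = 4 2 1 5 3.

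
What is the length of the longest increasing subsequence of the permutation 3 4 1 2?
2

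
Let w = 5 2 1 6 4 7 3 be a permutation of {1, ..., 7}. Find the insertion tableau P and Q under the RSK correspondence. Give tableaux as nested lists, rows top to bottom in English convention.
P = [[1, 3, 7], [2, 4], [5, 6]], Q = [[1, 4, 6], [2, 5], [3, 7]]

Insert each entry of the permutation into P by Schensted row insertion, recording in Q the position of each new cell.

After inserting 5: P = [[5]].
After inserting 2: P = [[2], [5]].
After inserting 1: P = [[1], [2], [5]].
After inserting 6: P = [[1, 6], [2], [5]].
After inserting 4: P = [[1, 4], [2, 6], [5]].
After inserting 7: P = [[1, 4, 7], [2, 6], [5]].
After inserting 3: P = [[1, 3, 7], [2, 4], [5, 6]].

So P = [[1, 3, 7], [2, 4], [5, 6]], Q = [[1, 4, 6], [2, 5], [3, 7]].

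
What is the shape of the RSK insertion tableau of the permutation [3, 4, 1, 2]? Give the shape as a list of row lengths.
Row-insert each entry into an empty tableau.

After inserting 3: P = [[3]].
After inserting 4: P = [[3, 4]].
After inserting 1: P = [[1, 4], [3]].
After inserting 2: P = [[1, 2], [3, 4]].

The final insertion tableau P = [[1, 2], [3, 4]] has shape [2, 2].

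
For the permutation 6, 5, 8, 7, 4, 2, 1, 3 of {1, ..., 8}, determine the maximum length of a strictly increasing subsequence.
2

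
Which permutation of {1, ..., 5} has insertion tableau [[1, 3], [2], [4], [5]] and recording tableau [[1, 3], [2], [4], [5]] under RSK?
Reverse the RSK construction: for i from n down to 1, find the cell of Q containing i, remove the entry at that cell from P, and reverse-bump it up through P; the value ejected from row 1 is w(i).

Step i=5: Q has 5 at row 4, column 1; remove 5 from row 4 of P and reverse-bump: 5 enters row 3 and ejects 4; 4 enters row 2 and ejects 2; 2 enters row 1 and ejects 1. So w(5) = 1. P is now [[2, 3], [4], [5]].
Step i=4: Q has 4 at row 3, column 1; remove 5 from row 3 of P and reverse-bump: 5 enters row 2 and ejects 4; 4 enters row 1 and ejects 3. So w(4) = 3. P is now [[2, 4], [5]].
Step i=3: Q has 3 at row 1, column 2; remove that cell from P, ejecting 4. So w(3) = 4. P is now [[2], [5]].
Step i=2: Q has 2 at row 2, column 1; remove 5 from row 2 of P and reverse-bump: 5 enters row 1 and ejects 2. So w(2) = 2. P is now [[5]].
Step i=1: Q has 1 at row 1, column 1; remove that cell from P, ejecting 5. So w(1) = 5. P is now [].

So w = 5 2 4 3 1.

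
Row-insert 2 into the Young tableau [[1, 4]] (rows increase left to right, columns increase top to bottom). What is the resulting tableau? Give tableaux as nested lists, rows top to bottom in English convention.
[[1, 2], [4]]

In row 1, 2 replaces 4 (the leftmost entry greater than 2); 4 is bumped to row 2. 4 starts a new row 2. The new tableau is [[1, 2], [4]].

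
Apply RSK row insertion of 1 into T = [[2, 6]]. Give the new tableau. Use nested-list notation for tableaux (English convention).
In row 1, 1 replaces 2 (the leftmost entry greater than 1); 2 is bumped to row 2. 2 starts a new row 2. The new tableau is [[1, 6], [2]].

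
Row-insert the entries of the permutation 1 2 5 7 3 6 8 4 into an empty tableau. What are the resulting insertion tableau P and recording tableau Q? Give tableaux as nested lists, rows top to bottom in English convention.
Insert each entry of the permutation into P by Schensted row insertion, recording in Q the position of each new cell.

After inserting 1: P = [[1]].
After inserting 2: P = [[1, 2]].
After inserting 5: P = [[1, 2, 5]].
After inserting 7: P = [[1, 2, 5, 7]].
After inserting 3: P = [[1, 2, 3, 7], [5]].
After inserting 6: P = [[1, 2, 3, 6], [5, 7]].
After inserting 8: P = [[1, 2, 3, 6, 8], [5, 7]].
After inserting 4: P = [[1, 2, 3, 4, 8], [5, 6], [7]].

So P = [[1, 2, 3, 4, 8], [5, 6], [7]], Q = [[1, 2, 3, 4, 7], [5, 6], [8]].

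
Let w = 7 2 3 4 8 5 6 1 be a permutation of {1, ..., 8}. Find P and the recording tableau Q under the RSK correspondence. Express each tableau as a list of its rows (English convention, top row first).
P = [[1, 3, 4, 5, 6], [2, 8], [7]], Q = [[1, 3, 4, 5, 7], [2, 6], [8]]

Insert each entry of the permutation into P by Schensted row insertion, recording in Q the position of each new cell.

Insert 7: appended to row 1. P = [[7]].
Insert 2: 2 bumps 7 from row 1; 7 starts row 2. P = [[2], [7]].
Insert 3: appended to row 1. P = [[2, 3], [7]].
Insert 4: appended to row 1. P = [[2, 3, 4], [7]].
Insert 8: appended to row 1. P = [[2, 3, 4, 8], [7]].
Insert 5: 5 bumps 8 from row 1; 8 appends to row 2. P = [[2, 3, 4, 5], [7, 8]].
Insert 6: appended to row 1. P = [[2, 3, 4, 5, 6], [7, 8]].
Insert 1: 1 bumps 2 from row 1; 2 bumps 7 from row 2; 7 starts row 3. P = [[1, 3, 4, 5, 6], [2, 8], [7]].

So P = [[1, 3, 4, 5, 6], [2, 8], [7]], Q = [[1, 3, 4, 5, 7], [2, 6], [8]].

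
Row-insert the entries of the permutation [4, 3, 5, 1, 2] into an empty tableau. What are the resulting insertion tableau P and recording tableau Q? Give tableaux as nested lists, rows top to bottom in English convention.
P = [[1, 2], [3, 5], [4]], Q = [[1, 3], [2, 5], [4]]

Insert each entry of the permutation into P by Schensted row insertion, recording in Q the position of each new cell.

Insert 4: appended to row 1. P = [[4]].
Insert 3: 3 bumps 4 from row 1; 4 starts row 2. P = [[3], [4]].
Insert 5: appended to row 1. P = [[3, 5], [4]].
Insert 1: 1 bumps 3 from row 1; 3 bumps 4 from row 2; 4 starts row 3. P = [[1, 5], [3], [4]].
Insert 2: 2 bumps 5 from row 1; 5 appends to row 2. P = [[1, 2], [3, 5], [4]].

So P = [[1, 2], [3, 5], [4]], Q = [[1, 3], [2, 5], [4]].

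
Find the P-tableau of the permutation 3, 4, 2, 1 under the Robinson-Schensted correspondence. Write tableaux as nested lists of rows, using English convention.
P = [[1, 4], [2], [3]]

Insert 3: appended to row 1. P = [[3]].
Insert 4: appended to row 1. P = [[3, 4]].
Insert 2: 2 bumps 3 from row 1; 3 starts row 2. P = [[2, 4], [3]].
Insert 1: 1 bumps 2 from row 1; 2 bumps 3 from row 2; 3 starts row 3. P = [[1, 4], [2], [3]].

So P = [[1, 4], [2], [3]].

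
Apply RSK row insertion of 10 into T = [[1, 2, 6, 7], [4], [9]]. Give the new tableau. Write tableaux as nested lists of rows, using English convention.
[[1, 2, 6, 7, 10], [4], [9]]

10 is larger than every entry of row 1, so it is appended to row 1. The new tableau is [[1, 2, 6, 7, 10], [4], [9]].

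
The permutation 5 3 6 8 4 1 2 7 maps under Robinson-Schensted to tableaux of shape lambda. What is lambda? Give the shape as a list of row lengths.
Row-insert each entry into an empty tableau.

After inserting 5: P = [[5]].
After inserting 3: P = [[3], [5]].
After inserting 6: P = [[3, 6], [5]].
After inserting 8: P = [[3, 6, 8], [5]].
After inserting 4: P = [[3, 4, 8], [5, 6]].
After inserting 1: P = [[1, 4, 8], [3, 6], [5]].
After inserting 2: P = [[1, 2, 8], [3, 4], [5, 6]].
After inserting 7: P = [[1, 2, 7], [3, 4, 8], [5, 6]].

The final insertion tableau P = [[1, 2, 7], [3, 4, 8], [5, 6]] has shape [3, 3, 2].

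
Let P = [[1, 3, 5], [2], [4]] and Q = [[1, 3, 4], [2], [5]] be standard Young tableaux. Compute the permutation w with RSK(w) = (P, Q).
Reverse the RSK construction: for i from n down to 1, find the cell of Q containing i, remove the entry at that cell from P, and reverse-bump it up through P; the value ejected from row 1 is w(i).

Step i=5: Q has 5 at row 3, column 1; remove 4 from row 3 of P and reverse-bump: 4 enters row 2 and ejects 2; 2 enters row 1 and ejects 1. So w(5) = 1. P is now [[2, 3, 5], [4]].
Step i=4: Q has 4 at row 1, column 3; remove that cell from P, ejecting 5. So w(4) = 5. P is now [[2, 3], [4]].
Step i=3: Q has 3 at row 1, column 2; remove that cell from P, ejecting 3. So w(3) = 3. P is now [[2], [4]].
Step i=2: Q has 2 at row 2, column 1; remove 4 from row 2 of P and reverse-bump: 4 enters row 1 and ejects 2. So w(2) = 2. P is now [[4]].
Step i=1: Q has 1 at row 1, column 1; remove that cell from P, ejecting 4. So w(1) = 4. P is now [].

So w = 4 2 3 5 1.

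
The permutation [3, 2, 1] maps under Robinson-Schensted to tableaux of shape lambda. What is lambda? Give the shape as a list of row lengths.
[1, 1, 1]

Row-insert each entry into an empty tableau.

After inserting 3: P = [[3]].
After inserting 2: P = [[2], [3]].
After inserting 1: P = [[1], [2], [3]].

The final insertion tableau P = [[1], [2], [3]] has shape [1, 1, 1].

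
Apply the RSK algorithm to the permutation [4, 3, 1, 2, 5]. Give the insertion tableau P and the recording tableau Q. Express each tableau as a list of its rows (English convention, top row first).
P = [[1, 2, 5], [3], [4]], Q = [[1, 4, 5], [2], [3]]

Insert each entry of the permutation into P by Schensted row insertion, recording in Q the position of each new cell.

Insert 4: appended to row 1. P = [[4]].
Insert 3: 3 bumps 4 from row 1; 4 starts row 2. P = [[3], [4]].
Insert 1: 1 bumps 3 from row 1; 3 bumps 4 from row 2; 4 starts row 3. P = [[1], [3], [4]].
Insert 2: appended to row 1. P = [[1, 2], [3], [4]].
Insert 5: appended to row 1. P = [[1, 2, 5], [3], [4]].

So P = [[1, 2, 5], [3], [4]], Q = [[1, 4, 5], [2], [3]].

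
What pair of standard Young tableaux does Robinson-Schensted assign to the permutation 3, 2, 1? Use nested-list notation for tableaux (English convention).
Insert each entry of the permutation into P by Schensted row insertion, recording in Q the position of each new cell.

After inserting 3: P = [[3]].
After inserting 2: P = [[2], [3]].
After inserting 1: P = [[1], [2], [3]].

So P = [[1], [2], [3]], Q = [[1], [2], [3]].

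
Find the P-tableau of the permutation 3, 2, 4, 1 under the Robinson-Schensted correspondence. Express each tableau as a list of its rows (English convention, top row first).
Insert 3: appended to row 1. P = [[3]].
Insert 2: 2 bumps 3 from row 1; 3 starts row 2. P = [[2], [3]].
Insert 4: appended to row 1. P = [[2, 4], [3]].
Insert 1: 1 bumps 2 from row 1; 2 bumps 3 from row 2; 3 starts row 3. P = [[1, 4], [2], [3]].

So P = [[1, 4], [2], [3]].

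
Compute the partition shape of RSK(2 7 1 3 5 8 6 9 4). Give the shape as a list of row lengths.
Row-insert each entry into an empty tableau.

After inserting 2: P = [[2]].
After inserting 7: P = [[2, 7]].
After inserting 1: P = [[1, 7], [2]].
After inserting 3: P = [[1, 3], [2, 7]].
After inserting 5: P = [[1, 3, 5], [2, 7]].
After inserting 8: P = [[1, 3, 5, 8], [2, 7]].
After inserting 6: P = [[1, 3, 5, 6], [2, 7, 8]].
After inserting 9: P = [[1, 3, 5, 6, 9], [2, 7, 8]].
After inserting 4: P = [[1, 3, 4, 6, 9], [2, 5, 8], [7]].

The final insertion tableau P = [[1, 3, 4, 6, 9], [2, 5, 8], [7]] has shape [5, 3, 1].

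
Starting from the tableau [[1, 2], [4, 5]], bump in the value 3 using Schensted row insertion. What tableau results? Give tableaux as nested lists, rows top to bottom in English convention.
[[1, 2, 3], [4, 5]]

3 is larger than every entry of row 1, so it is appended to row 1. The new tableau is [[1, 2, 3], [4, 5]].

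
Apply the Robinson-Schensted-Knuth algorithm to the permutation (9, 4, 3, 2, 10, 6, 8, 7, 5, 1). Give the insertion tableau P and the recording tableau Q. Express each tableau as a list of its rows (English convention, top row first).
Insert each entry of the permutation into P by Schensted row insertion, recording in Q the position of each new cell.

After inserting 9: P = [[9]].
After inserting 4: P = [[4], [9]].
After inserting 3: P = [[3], [4], [9]].
After inserting 2: P = [[2], [3], [4], [9]].
After inserting 10: P = [[2, 10], [3], [4], [9]].
After inserting 6: P = [[2, 6], [3, 10], [4], [9]].
After inserting 8: P = [[2, 6, 8], [3, 10], [4], [9]].
After inserting 7: P = [[2, 6, 7], [3, 8], [4, 10], [9]].
After inserting 5: P = [[2, 5, 7], [3, 6], [4, 8], [9, 10]].
After inserting 1: P = [[1, 5, 7], [2, 6], [3, 8], [4, 10], [9]].

So P = [[1, 5, 7], [2, 6], [3, 8], [4, 10], [9]], Q = [[1, 5, 7], [2, 6], [3, 8], [4, 9], [10]].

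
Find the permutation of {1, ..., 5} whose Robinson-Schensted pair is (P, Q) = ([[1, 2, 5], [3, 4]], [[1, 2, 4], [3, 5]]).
Reverse the RSK construction: for i from n down to 1, find the cell of Q containing i, remove the entry at that cell from P, and reverse-bump it up through P; the value ejected from row 1 is w(i).

Step i=5: Q has 5 at row 2, column 2; remove 4 from row 2 of P and reverse-bump: 4 enters row 1 and ejects 2. So w(5) = 2. P is now [[1, 4, 5], [3]].
Step i=4: Q has 4 at row 1, column 3; remove that cell from P, ejecting 5. So w(4) = 5. P is now [[1, 4], [3]].
Step i=3: Q has 3 at row 2, column 1; remove 3 from row 2 of P and reverse-bump: 3 enters row 1 and ejects 1. So w(3) = 1. P is now [[3, 4]].
Step i=2: Q has 2 at row 1, column 2; remove that cell from P, ejecting 4. So w(2) = 4. P is now [[3]].
Step i=1: Q has 1 at row 1, column 1; remove that cell from P, ejecting 3. So w(1) = 3. P is now [].

So w = 3 4 1 5 2.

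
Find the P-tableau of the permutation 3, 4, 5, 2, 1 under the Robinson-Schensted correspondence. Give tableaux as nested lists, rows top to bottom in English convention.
Insert 3: appended to row 1. P = [[3]].
Insert 4: appended to row 1. P = [[3, 4]].
Insert 5: appended to row 1. P = [[3, 4, 5]].
Insert 2: 2 bumps 3 from row 1; 3 starts row 2. P = [[2, 4, 5], [3]].
Insert 1: 1 bumps 2 from row 1; 2 bumps 3 from row 2; 3 starts row 3. P = [[1, 4, 5], [2], [3]].

So P = [[1, 4, 5], [2], [3]].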